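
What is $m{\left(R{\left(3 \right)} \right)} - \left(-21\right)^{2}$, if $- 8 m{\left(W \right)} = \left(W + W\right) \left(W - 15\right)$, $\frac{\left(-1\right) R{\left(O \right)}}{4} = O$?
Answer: $-522$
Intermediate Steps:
$R{\left(O \right)} = - 4 O$
$m{\left(W \right)} = - \frac{W \left(-15 + W\right)}{4}$ ($m{\left(W \right)} = - \frac{\left(W + W\right) \left(W - 15\right)}{8} = - \frac{2 W \left(-15 + W\right)}{8} = - \frac{W \left(-15 + W\right)}{4}$)
$m{\left(R{\left(3 \right)} \right)} - \left(-21\right)^{2} = \frac{\left(-4\right) 3 \left(15 - \left(-4\right) 3\right)}{4} - \left(-21\right)^{2} = \frac{1}{4} \left(-12\right) \left(15 - -12\right) - 441 = \frac{1}{4} \left(-12\right) \left(15 + 12\right) - 441 = \frac{1}{4} \left(-12\right) 27 - 441 = -81 - 441 = -522$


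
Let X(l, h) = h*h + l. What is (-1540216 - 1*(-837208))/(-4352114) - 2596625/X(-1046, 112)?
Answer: -5646362414633/25020303386 ≈ -225.67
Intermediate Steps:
X(l, h) = l + h² (X(l, h) = h² + l = l + h²)
(-1540216 - 1*(-837208))/(-4352114) - 2596625/X(-1046, 112) = (-1540216 - 1*(-837208))/(-4352114) - 2596625/(-1046 + 112²) = (-1540216 + 837208)*(-1/4352114) - 2596625/(-1046 + 12544) = -703008*(-1/4352114) - 2596625/11498 = 351504/2176057 - 2596625*1/11498 = 351504/2176057 - 2596625/11498 = -5646362414633/25020303386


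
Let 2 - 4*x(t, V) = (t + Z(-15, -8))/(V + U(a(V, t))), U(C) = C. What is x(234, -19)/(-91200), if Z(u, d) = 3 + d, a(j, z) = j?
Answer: -61/2772480 ≈ -2.2002e-5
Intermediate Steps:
x(t, V) = ½ - (-5 + t)/(8*V) (x(t, V) = ½ - (t + (3 - 8))/(4*(V + V)) = ½ - (t - 5)/(4*(2*V)) = ½ - (-5 + t)*1/(2*V)/4 = ½ - (-5 + t)/(8*V))
x(234, -19)/(-91200) = ((⅛)*(5 - 1*234 + 4*(-19))/(-19))/(-91200) = ((⅛)*(-1/19)*(5 - 234 - 76))*(-1/91200) = ((⅛)*(-1/19)*(-305))*(-1/91200) = (305/152)*(-1/91200) = -61/2772480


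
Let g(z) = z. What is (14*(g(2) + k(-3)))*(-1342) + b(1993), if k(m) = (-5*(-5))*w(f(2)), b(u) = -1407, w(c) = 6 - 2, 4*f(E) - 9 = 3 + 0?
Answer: -1917783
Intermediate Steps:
f(E) = 3 (f(E) = 9/4 + (3 + 0)/4 = 9/4 + (¼)*3 = 9/4 + ¾ = 3)
w(c) = 4
k(m) = 100 (k(m) = -5*(-5)*4 = 25*4 = 100)
(14*(g(2) + k(-3)))*(-1342) + b(1993) = (14*(2 + 100))*(-1342) - 1407 = (14*102)*(-1342) - 1407 = 1428*(-1342) - 1407 = -1916376 - 1407 = -1917783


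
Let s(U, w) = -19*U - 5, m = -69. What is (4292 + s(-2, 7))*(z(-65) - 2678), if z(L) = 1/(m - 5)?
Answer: -857098225/74 ≈ -1.1582e+7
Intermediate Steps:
s(U, w) = -5 - 19*U
z(L) = -1/74 (z(L) = 1/(-69 - 5) = 1/(-74) = -1/74)
(4292 + s(-2, 7))*(z(-65) - 2678) = (4292 + (-5 - 19*(-2)))*(-1/74 - 2678) = (4292 + (-5 + 38))*(-198173/74) = (4292 + 33)*(-198173/74) = 4325*(-198173/74) = -857098225/74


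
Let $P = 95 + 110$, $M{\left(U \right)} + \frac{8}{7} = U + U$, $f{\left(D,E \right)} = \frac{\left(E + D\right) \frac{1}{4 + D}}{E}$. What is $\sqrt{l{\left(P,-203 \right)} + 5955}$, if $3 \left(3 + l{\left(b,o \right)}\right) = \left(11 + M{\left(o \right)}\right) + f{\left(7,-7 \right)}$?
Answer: $\frac{\sqrt{2566599}}{21} \approx 76.289$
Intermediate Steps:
$f{\left(D,E \right)} = \frac{D + E}{E \left(4 + D\right)}$ ($f{\left(D,E \right)} = \frac{\left(D + E\right) \frac{1}{4 + D}}{E} = \frac{\frac{1}{4 + D} \left(D + E\right)}{E} = \frac{D + E}{E \left(4 + D\right)}$)
$M{\left(U \right)} = - \frac{8}{7} + 2 U$ ($M{\left(U \right)} = - \frac{8}{7} + \left(U + U\right) = - \frac{8}{7} + 2 U$)
$P = 205$
$l{\left(b,o \right)} = \frac{2}{7} + \frac{2 o}{3}$ ($l{\left(b,o \right)} = -3 + \frac{\left(11 + \left(- \frac{8}{7} + 2 o\right)\right) + \frac{7 - 7}{\left(-7\right) \left(4 + 7\right)}}{3} = -3 + \frac{\left(\frac{69}{7} + 2 o\right) - \frac{1}{7} \cdot \frac{1}{11} \cdot 0}{3} = -3 + \frac{\left(\frac{69}{7} + 2 o\right) - \frac{1}{77} \cdot 0}{3} = -3 + \frac{\left(\frac{69}{7} + 2 o\right) + 0}{3} = -3 + \frac{\frac{69}{7} + 2 o}{3} = -3 + \left(\frac{23}{7} + \frac{2 o}{3}\right) = \frac{2}{7} + \frac{2 o}{3}$)
$\sqrt{l{\left(P,-203 \right)} + 5955} = \sqrt{\left(\frac{2}{7} + \frac{2}{3} \left(-203\right)\right) + 5955} = \sqrt{\left(\frac{2}{7} - \frac{406}{3}\right) + 5955} = \sqrt{- \frac{2836}{21} + 5955} = \sqrt{\frac{122219}{21}} = \frac{\sqrt{2566599}}{21}$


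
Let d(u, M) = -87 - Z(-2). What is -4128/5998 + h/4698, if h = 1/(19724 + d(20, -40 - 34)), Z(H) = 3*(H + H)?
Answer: -190529905129/276840694998 ≈ -0.68823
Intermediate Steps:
Z(H) = 6*H (Z(H) = 3*(2*H) = 6*H)
d(u, M) = -75 (d(u, M) = -87 - 6*(-2) = -87 - 1*(-12) = -87 + 12 = -75)
h = 1/19649 (h = 1/(19724 - 75) = 1/19649 ≈ 5.0893e-5)
-4128/5998 + h/4698 = -4128/5998 + (1/19649)/4698 = -4128*1/5998 + (1/19649)*(1/4698) = -2064/2999 + 1/92311002 = -190529905129/276840694998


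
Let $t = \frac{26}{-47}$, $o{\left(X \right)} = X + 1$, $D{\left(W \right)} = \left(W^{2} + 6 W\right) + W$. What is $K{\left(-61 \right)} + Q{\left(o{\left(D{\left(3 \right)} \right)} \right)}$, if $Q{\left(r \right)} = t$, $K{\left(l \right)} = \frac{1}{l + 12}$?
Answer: $- \frac{1321}{2303} \approx -0.5736$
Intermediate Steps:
$D{\left(W \right)} = W^{2} + 7 W$
$K{\left(l \right)} = \frac{1}{12 + l}$
$o{\left(X \right)} = 1 + X$
$t = - \frac{26}{47}$ ($t = 26 \left(- \frac{1}{47}\right) = - \frac{26}{47} \approx -0.55319$)
$Q{\left(r \right)} = - \frac{26}{47}$
$K{\left(-61 \right)} + Q{\left(o{\left(D{\left(3 \right)} \right)} \right)} = \frac{1}{12 - 61} - \frac{26}{47} = \frac{1}{-49} - \frac{26}{47} = - \frac{1}{49} - \frac{26}{47} = - \frac{1321}{2303}$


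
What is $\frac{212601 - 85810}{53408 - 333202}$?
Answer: $- \frac{126791}{279794} \approx -0.45316$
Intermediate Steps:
$\frac{212601 - 85810}{53408 - 333202} = \frac{126791}{-279794} = 126791 \left(- \frac{1}{279794}\right) = - \frac{126791}{279794}$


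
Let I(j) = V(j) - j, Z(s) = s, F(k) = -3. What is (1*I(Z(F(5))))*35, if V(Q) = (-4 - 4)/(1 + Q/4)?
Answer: -1015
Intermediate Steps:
V(Q) = -8/(1 + Q/4) (V(Q) = -8/(1 + Q*(1/4)) = -8/(1 + Q/4))
I(j) = -j - 32/(4 + j) (I(j) = -32/(4 + j) - j = -j - 32/(4 + j))
(1*I(Z(F(5))))*35 = (1*((-32 - 1*(-3)*(4 - 3))/(4 - 3)))*35 = (1*((-32 - 1*(-3)*1)/1))*35 = (1*(1*(-32 + 3)))*35 = (1*(1*(-29)))*35 = (1*(-29))*35 = -29*35 = -1015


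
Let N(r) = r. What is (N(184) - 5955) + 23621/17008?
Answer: -98129547/17008 ≈ -5769.6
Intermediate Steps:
(N(184) - 5955) + 23621/17008 = (184 - 5955) + 23621/17008 = -5771 + 23621*(1/17008) = -5771 + 23621/17008 = -98129547/17008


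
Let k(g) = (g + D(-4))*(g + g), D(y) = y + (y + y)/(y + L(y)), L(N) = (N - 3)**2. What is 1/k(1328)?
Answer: 45/158223232 ≈ 2.8441e-7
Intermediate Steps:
L(N) = (-3 + N)**2
D(y) = y + 2*y/(y + (-3 + y)**2) (D(y) = y + (y + y)/(y + (-3 + y)**2) = y + (2*y)/(y + (-3 + y)**2) = y + 2*y/(y + (-3 + y)**2))
k(g) = 2*g*(-188/45 + g) (k(g) = (g - 4*(2 - 4 + (-3 - 4)**2)/(-4 + (-3 - 4)**2))*(g + g) = (g - 4*(2 - 4 + (-7)**2)/(-4 + (-7)**2))*(2*g) = (g - 4*(2 - 4 + 49)/(-4 + 49))*(2*g) = (g - 4*47/45)*(2*g) = (g - 4*1/45*47)*(2*g) = (g - 188/45)*(2*g) = (-188/45 + g)*(2*g) = 2*g*(-188/45 + g))
1/k(1328) = 1/((2/45)*1328*(-188 + 45*1328)) = 1/((2/45)*1328*(-188 + 59760)) = 1/((2/45)*1328*59572) = 1/(158223232/45) = 45/158223232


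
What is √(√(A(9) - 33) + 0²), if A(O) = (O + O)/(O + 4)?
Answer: (-411)^(¼)*13^(¾)/13 ≈ 1.6767 + 1.6767*I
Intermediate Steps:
A(O) = 2*O/(4 + O) (A(O) = (2*O)/(4 + O) = 2*O/(4 + O))
√(√(A(9) - 33) + 0²) = √(√(2*9/(4 + 9) - 33) + 0²) = √(√(2*9/13 - 33) + 0) = √(√(2*9*(1/13) - 33) + 0) = √(√(18/13 - 33) + 0) = √(√(-411/13) + 0) = √(I*√5343/13 + 0) = √(I*√5343/13) = 13^(¾)*411^(¼)*√I/13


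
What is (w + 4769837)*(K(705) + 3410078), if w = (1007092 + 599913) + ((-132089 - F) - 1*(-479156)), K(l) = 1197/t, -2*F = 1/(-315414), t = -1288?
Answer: 2661428519575478617831/116072352 ≈ 2.2929e+13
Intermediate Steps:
F = 1/630828 (F = -½/(-315414) = -½*(-1/315414) = 1/630828 ≈ 1.5852e-6)
K(l) = -171/184 (K(l) = 1197/(-1288) = 1197*(-1/1288) = -171/184)
w = 1232683331615/630828 (w = (1007092 + 599913) + ((-132089 - 1*1/630828) - 1*(-479156)) = 1607005 + ((-132089 - 1/630828) + 479156) = 1607005 + (-83325439693/630828 + 479156) = 1607005 + 218939581475/630828 = 1232683331615/630828 ≈ 1.9541e+6)
(w + 4769837)*(K(705) + 3410078) = (1232683331615/630828 + 4769837)*(-171/184 + 3410078) = (4241630066651/630828)*(627454181/184) = 2661428519575478617831/116072352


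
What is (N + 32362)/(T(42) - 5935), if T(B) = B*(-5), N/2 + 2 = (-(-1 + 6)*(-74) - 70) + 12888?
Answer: -58734/6145 ≈ -9.5580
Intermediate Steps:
N = 26372 (N = -4 + 2*((-(-1 + 6)*(-74) - 70) + 12888) = -4 + 2*((-1*5*(-74) - 70) + 12888) = -4 + 2*((-5*(-74) - 70) + 12888) = -4 + 2*((370 - 70) + 12888) = -4 + 2*(300 + 12888) = -4 + 2*13188 = -4 + 26376 = 26372)
T(B) = -5*B
(N + 32362)/(T(42) - 5935) = (26372 + 32362)/(-5*42 - 5935) = 58734/(-210 - 5935) = 58734/(-6145) = 58734*(-1/6145) = -58734/6145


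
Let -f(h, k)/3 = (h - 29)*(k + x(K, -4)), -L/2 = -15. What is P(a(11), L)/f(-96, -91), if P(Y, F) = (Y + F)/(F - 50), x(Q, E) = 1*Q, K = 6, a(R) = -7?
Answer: 23/637500 ≈ 3.6078e-5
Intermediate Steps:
L = 30 (L = -2*(-15) = 30)
x(Q, E) = Q
P(Y, F) = (F + Y)/(-50 + F)
f(h, k) = -3*(-29 + h)*(6 + k) (f(h, k) = -3*(h - 29)*(k + 6) = -3*(-29 + h)*(6 + k))
P(a(11), L)/f(-96, -91) = ((30 - 7)/(-50 + 30))/(522 - 18*(-96) + 87*(-91) - 3*(-96)*(-91)) = (23/(-20))/(522 + 1728 - 7917 - 26208) = -1/20*23/(-31875) = -23/20*(-1/31875) = 23/637500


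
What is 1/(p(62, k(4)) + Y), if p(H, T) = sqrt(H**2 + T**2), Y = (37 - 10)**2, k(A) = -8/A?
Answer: 729/527593 - 2*sqrt(962)/527593 ≈ 0.0012642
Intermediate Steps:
Y = 729 (Y = 27**2 = 729)
1/(p(62, k(4)) + Y) = 1/(sqrt(62**2 + (-8/4)**2) + 729) = 1/(sqrt(3844 + (-8*1/4)**2) + 729) = 1/(sqrt(3844 + (-2)**2) + 729) = 1/(sqrt(3844 + 4) + 729) = 1/(sqrt(3848) + 729) = 1/(2*sqrt(962) + 729) = 1/(729 + 2*sqrt(962))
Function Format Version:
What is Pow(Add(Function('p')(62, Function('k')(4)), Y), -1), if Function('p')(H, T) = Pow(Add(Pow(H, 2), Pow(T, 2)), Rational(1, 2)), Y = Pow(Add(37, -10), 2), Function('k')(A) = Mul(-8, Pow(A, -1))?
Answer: Add(Rational(729, 527593), Mul(Rational(-2, 527593), Pow(962, Rational(1, 2)))) ≈ 0.0012642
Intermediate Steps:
Y = 729 (Y = Pow(27, 2) = 729)
Pow(Add(Function('p')(62, Function('k')(4)), Y), -1) = Pow(Add(Pow(Add(Pow(62, 2), Pow(Mul(-8, Pow(4, -1)), 2)), Rational(1, 2)), 729), -1) = Pow(Add(Pow(Add(3844, Pow(Mul(-8, Rational(1, 4)), 2)), Rational(1, 2)), 729), -1) = Pow(Add(Pow(Add(3844, Pow(-2, 2)), Rational(1, 2)), 729), -1) = Pow(Add(Pow(Add(3844, 4), Rational(1, 2)), 729), -1) = Pow(Add(Pow(3848, Rational(1, 2)), 729), -1) = Pow(Add(Mul(2, Pow(962, Rational(1, 2))), 729), -1) = Pow(Add(729, Mul(2, Pow(962, Rational(1, 2)))), -1)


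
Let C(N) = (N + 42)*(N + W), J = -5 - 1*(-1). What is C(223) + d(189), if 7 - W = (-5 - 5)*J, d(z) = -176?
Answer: 50174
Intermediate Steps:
J = -4 (J = -5 + 1 = -4)
W = -33 (W = 7 - (-5 - 5)*(-4) = 7 - (-10)*(-4) = 7 - 1*40 = 7 - 40 = -33)
C(N) = (-33 + N)*(42 + N) (C(N) = (N + 42)*(N - 33) = (42 + N)*(-33 + N) = (-33 + N)*(42 + N))
C(223) + d(189) = (-1386 + 223**2 + 9*223) - 176 = (-1386 + 49729 + 2007) - 176 = 50350 - 176 = 50174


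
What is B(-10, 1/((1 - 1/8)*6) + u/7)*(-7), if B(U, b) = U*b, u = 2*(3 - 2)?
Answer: 100/3 ≈ 33.333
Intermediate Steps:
u = 2 (u = 2*1 = 2)
B(-10, 1/((1 - 1/8)*6) + u/7)*(-7) = -10*(1/((1 - 1/8)*6) + 2/7)*(-7) = -10*((⅙)/(1 - 1*⅛) + 2*(⅐))*(-7) = -10*((⅙)/(1 - ⅛) + 2/7)*(-7) = -10*((⅙)/(7/8) + 2/7)*(-7) = -10*((8/7)*(⅙) + 2/7)*(-7) = -10*(4/21 + 2/7)*(-7) = -10*10/21*(-7) = -100/21*(-7) = 100/3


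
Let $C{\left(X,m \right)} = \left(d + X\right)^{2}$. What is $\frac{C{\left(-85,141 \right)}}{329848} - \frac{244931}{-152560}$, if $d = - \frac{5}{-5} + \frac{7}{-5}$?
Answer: $\frac{51189153111}{31451006800} \approx 1.6276$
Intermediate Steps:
$d = - \frac{2}{5}$ ($d = \left(-5\right) \left(- \frac{1}{5}\right) + 7 \left(- \frac{1}{5}\right) = 1 - \frac{7}{5} = - \frac{2}{5} \approx -0.4$)
$C{\left(X,m \right)} = \left(- \frac{2}{5} + X\right)^{2}$
$\frac{C{\left(-85,141 \right)}}{329848} - \frac{244931}{-152560} = \frac{\frac{1}{25} \left(-2 + 5 \left(-85\right)\right)^{2}}{329848} - \frac{244931}{-152560} = \frac{\left(-2 - 425\right)^{2}}{25} \cdot \frac{1}{329848} - - \frac{244931}{152560} = \frac{\left(-427\right)^{2}}{25} \cdot \frac{1}{329848} + \frac{244931}{152560} = \frac{1}{25} \cdot 182329 \cdot \frac{1}{329848} + \frac{244931}{152560} = \frac{182329}{25} \cdot \frac{1}{329848} + \frac{244931}{152560} = \frac{182329}{8246200} + \frac{244931}{152560} = \frac{51189153111}{31451006800}$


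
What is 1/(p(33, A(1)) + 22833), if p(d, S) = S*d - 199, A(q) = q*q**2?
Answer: 1/22667 ≈ 4.4117e-5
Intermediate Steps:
A(q) = q**3
p(d, S) = -199 + S*d
1/(p(33, A(1)) + 22833) = 1/((-199 + 1**3*33) + 22833) = 1/((-199 + 1*33) + 22833) = 1/((-199 + 33) + 22833) = 1/(-166 + 22833) = 1/22667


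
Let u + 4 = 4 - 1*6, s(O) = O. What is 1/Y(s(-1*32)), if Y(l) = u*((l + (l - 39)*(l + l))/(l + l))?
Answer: 1/423 ≈ 0.0023641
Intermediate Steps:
u = -6 (u = -4 + (4 - 1*6) = -4 + (4 - 6) = -4 - 2 = -6)
Y(l) = -3*(l + 2*l*(-39 + l))/l (Y(l) = -6*(l + (l - 39)*(l + l))/(l + l) = -6*(l + (-39 + l)*(2*l))/(2*l) = -6*(l + 2*l*(-39 + l))*1/(2*l) = -3*(l + 2*l*(-39 + l))/l)
1/Y(s(-1*32)) = 1/(231 - (-6)*32) = 1/(231 - 6*(-32)) = 1/(231 + 192) = 1/423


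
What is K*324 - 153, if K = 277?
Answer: 89595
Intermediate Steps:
K*324 - 153 = 277*324 - 153 = 89748 - 153 = 89595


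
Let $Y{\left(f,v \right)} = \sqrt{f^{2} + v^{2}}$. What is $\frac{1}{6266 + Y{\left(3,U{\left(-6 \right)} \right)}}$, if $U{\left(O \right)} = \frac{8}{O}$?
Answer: $\frac{56394}{353364707} - \frac{3 \sqrt{97}}{353364707} \approx 0.00015951$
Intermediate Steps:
$\frac{1}{6266 + Y{\left(3,U{\left(-6 \right)} \right)}} = \frac{1}{6266 + \sqrt{3^{2} + \left(\frac{8}{-6}\right)^{2}}} = \frac{1}{6266 + \sqrt{9 + \left(8 \left(- \frac{1}{6}\right)\right)^{2}}} = \frac{1}{6266 + \sqrt{9 + \left(- \frac{4}{3}\right)^{2}}} = \frac{1}{6266 + \sqrt{9 + \frac{16}{9}}} = \frac{1}{6266 + \sqrt{\frac{97}{9}}} = \frac{1}{6266 + \frac{\sqrt{97}}{3}}$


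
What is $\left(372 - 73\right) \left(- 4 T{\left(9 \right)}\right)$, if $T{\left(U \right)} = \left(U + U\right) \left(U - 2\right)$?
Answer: $-150696$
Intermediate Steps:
$T{\left(U \right)} = 2 U \left(-2 + U\right)$
$\left(372 - 73\right) \left(- 4 T{\left(9 \right)}\right) = \left(372 - 73\right) \left(- 4 \cdot 2 \cdot 9 \left(-2 + 9\right)\right) = 299 \left(- 4 \cdot 2 \cdot 9 \cdot 7\right) = 299 \left(\left(-4\right) 126\right) = 299 \left(-504\right) = -150696$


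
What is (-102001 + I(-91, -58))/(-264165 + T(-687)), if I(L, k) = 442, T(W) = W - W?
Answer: 33853/88055 ≈ 0.38445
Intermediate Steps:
T(W) = 0
(-102001 + I(-91, -58))/(-264165 + T(-687)) = (-102001 + 442)/(-264165 + 0) = -101559/(-264165) = -101559*(-1/264165) = 33853/88055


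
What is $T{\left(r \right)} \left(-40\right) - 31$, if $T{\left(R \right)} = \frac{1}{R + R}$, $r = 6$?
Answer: $- \frac{103}{3} \approx -34.333$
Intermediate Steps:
$T{\left(R \right)} = \frac{1}{2 R}$
$T{\left(r \right)} \left(-40\right) - 31 = \frac{1}{2 \cdot 6} \left(-40\right) - 31 = \frac{1}{2} \cdot \frac{1}{6} \left(-40\right) - 31 = \frac{1}{12} \left(-40\right) - 31 = - \frac{10}{3} - 31 = - \frac{103}{3}$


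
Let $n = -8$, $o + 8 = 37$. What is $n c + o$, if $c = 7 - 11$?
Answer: $61$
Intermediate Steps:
$c = -4$ ($c = 7 - 11 = -4$)
$o = 29$ ($o = -8 + 37 = 29$)
$n c + o = \left(-8\right) \left(-4\right) + 29 = 32 + 29 = 61$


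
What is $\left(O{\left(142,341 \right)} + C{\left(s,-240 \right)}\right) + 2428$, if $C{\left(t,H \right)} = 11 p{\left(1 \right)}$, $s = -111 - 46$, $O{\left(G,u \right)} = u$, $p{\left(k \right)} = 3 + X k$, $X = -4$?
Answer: $2758$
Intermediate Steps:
$p{\left(k \right)} = 3 - 4 k$
$s = -157$ ($s = -111 - 46 = -157$)
$C{\left(t,H \right)} = -11$ ($C{\left(t,H \right)} = 11 \left(3 - 4\right) = 11 \left(-1\right) = -11$)
$\left(O{\left(142,341 \right)} + C{\left(s,-240 \right)}\right) + 2428 = \left(341 - 11\right) + 2428 = 330 + 2428 = 2758$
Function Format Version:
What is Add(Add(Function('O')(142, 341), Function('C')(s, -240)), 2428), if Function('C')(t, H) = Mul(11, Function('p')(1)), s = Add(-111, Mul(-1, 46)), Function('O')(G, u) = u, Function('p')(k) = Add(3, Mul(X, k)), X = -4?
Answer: 2758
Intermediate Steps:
Function('p')(k) = Add(3, Mul(-4, k))
s = -157 (s = Add(-111, -46) = -157)
Function('C')(t, H) = -11 (Function('C')(t, H) = Mul(11, Add(3, Mul(-4, 1))) = Mul(11, Add(3, -4)) = Mul(11, -1) = -11)
Add(Add(Function('O')(142, 341), Function('C')(s, -240)), 2428) = Add(Add(341, -11), 2428) = Add(330, 2428) = 2758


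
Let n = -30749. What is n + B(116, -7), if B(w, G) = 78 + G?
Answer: -30678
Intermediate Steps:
n + B(116, -7) = -30749 + (78 - 7) = -30749 + 71 = -30678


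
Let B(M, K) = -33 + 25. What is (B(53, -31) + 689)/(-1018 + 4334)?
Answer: 681/3316 ≈ 0.20537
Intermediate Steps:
B(M, K) = -8
(B(53, -31) + 689)/(-1018 + 4334) = (-8 + 689)/(-1018 + 4334) = 681/3316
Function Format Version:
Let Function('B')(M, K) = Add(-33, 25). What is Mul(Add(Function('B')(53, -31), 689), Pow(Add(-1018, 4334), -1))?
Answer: Rational(681, 3316) ≈ 0.20537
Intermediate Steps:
Function('B')(M, K) = -8
Mul(Add(Function('B')(53, -31), 689), Pow(Add(-1018, 4334), -1)) = Mul(Add(-8, 689), Pow(Add(-1018, 4334), -1)) = Mul(681, Pow(3316, -1)) = Mul(681, Rational(1, 3316)) = Rational(681, 3316)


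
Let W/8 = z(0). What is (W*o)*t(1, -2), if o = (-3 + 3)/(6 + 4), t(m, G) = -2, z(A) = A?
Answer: 0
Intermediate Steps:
W = 0 (W = 8*0 = 0)
o = 0 (o = 0/10 = 0*(⅒) = 0)
(W*o)*t(1, -2) = (0*0)*(-2) = 0*(-2) = 0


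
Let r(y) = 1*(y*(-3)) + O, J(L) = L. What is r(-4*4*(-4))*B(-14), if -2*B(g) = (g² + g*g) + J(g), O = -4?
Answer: 37044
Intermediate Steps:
r(y) = -4 - 3*y (r(y) = 1*(y*(-3)) - 4 = 1*(-3*y) - 4 = -3*y - 4 = -4 - 3*y)
B(g) = -g² - g/2 (B(g) = -((g² + g*g) + g)/2 = -((g² + g²) + g)/2 = -(2*g² + g)/2 = -(g + 2*g²)/2 = -g² - g/2)
r(-4*4*(-4))*B(-14) = (-4 - 3*(-4*4)*(-4))*(-1*(-14)*(½ - 14)) = (-4 - (-48)*(-4))*(-1*(-14)*(-27/2)) = (-4 - 3*64)*(-189) = (-4 - 192)*(-189) = -196*(-189) = 37044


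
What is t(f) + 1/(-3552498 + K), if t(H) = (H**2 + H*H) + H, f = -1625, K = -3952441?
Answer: 39623263567874/7504939 ≈ 5.2796e+6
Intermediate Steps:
t(H) = H + 2*H**2 (t(H) = (H**2 + H**2) + H = 2*H**2 + H = H + 2*H**2)
t(f) + 1/(-3552498 + K) = -1625*(1 + 2*(-1625)) + 1/(-3552498 - 3952441) = -1625*(1 - 3250) + 1/(-7504939) = -1625*(-3249) - 1/7504939 = 5279625 - 1/7504939 = 39623263567874/7504939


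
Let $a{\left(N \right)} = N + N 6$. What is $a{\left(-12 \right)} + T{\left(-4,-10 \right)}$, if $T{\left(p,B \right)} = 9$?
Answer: $-75$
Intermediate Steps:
$a{\left(N \right)} = 7 N$ ($a{\left(N \right)} = N + 6 N = 7 N$)
$a{\left(-12 \right)} + T{\left(-4,-10 \right)} = 7 \left(-12\right) + 9 = -84 + 9 = -75$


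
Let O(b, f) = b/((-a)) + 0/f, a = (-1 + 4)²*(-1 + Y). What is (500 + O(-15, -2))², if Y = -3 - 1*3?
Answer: 110145025/441 ≈ 2.4976e+5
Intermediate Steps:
Y = -6 (Y = -3 - 3 = -6)
a = -63 (a = (-1 + 4)²*(-1 - 6) = 3²*(-7) = 9*(-7) = -63)
O(b, f) = b/63 (O(b, f) = b/((-1*(-63))) + 0/f = b/63 + 0 = b/63)
(500 + O(-15, -2))² = (500 + (1/63)*(-15))² = (500 - 5/21)² = (10495/21)² = 110145025/441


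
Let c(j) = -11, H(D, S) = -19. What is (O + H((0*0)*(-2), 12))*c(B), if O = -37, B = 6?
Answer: 616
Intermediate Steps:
(O + H((0*0)*(-2), 12))*c(B) = (-37 - 19)*(-11) = -56*(-11) = 616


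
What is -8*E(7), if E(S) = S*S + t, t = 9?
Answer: -464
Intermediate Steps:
E(S) = 9 + S² (E(S) = S*S + 9 = S² + 9 = 9 + S²)
-8*E(7) = -8*(9 + 7²) = -8*(9 + 49) = -8*58 = -464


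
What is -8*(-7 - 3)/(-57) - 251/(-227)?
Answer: -3853/12939 ≈ -0.29778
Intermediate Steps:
-8*(-7 - 3)/(-57) - 251/(-227) = -8*(-10)*(-1/57) - 251*(-1/227) = 80*(-1/57) + 251/227 = -80/57 + 251/227 = -3853/12939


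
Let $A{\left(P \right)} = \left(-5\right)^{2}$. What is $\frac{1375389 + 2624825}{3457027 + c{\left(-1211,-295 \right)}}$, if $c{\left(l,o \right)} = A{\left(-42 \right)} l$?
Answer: $\frac{2000107}{1713376} \approx 1.1673$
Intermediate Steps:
$A{\left(P \right)} = 25$
$c{\left(l,o \right)} = 25 l$
$\frac{1375389 + 2624825}{3457027 + c{\left(-1211,-295 \right)}} = \frac{1375389 + 2624825}{3457027 + 25 \left(-1211\right)} = \frac{4000214}{3457027 - 30275} = \frac{4000214}{3426752} = 4000214 \cdot \frac{1}{3426752} = \frac{2000107}{1713376}$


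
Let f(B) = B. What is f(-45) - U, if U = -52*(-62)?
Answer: -3269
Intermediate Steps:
U = 3224
f(-45) - U = -45 - 1*3224 = -45 - 3224 = -3269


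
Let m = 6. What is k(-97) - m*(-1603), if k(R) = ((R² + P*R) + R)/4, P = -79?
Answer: 55447/4 ≈ 13862.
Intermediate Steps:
k(R) = -39*R/2 + R²/4 (k(R) = ((R² - 79*R) + R)/4 = (R² - 78*R)*(¼) = -39*R/2 + R²/4)
k(-97) - m*(-1603) = (¼)*(-97)*(-78 - 97) - 6*(-1603) = (¼)*(-97)*(-175) - 1*(-9618) = 16975/4 + 9618 = 55447/4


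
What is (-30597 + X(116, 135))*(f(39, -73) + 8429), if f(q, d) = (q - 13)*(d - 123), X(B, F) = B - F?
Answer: -102043128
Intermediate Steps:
f(q, d) = (-123 + d)*(-13 + q) (f(q, d) = (-13 + q)*(-123 + d) = (-123 + d)*(-13 + q))
(-30597 + X(116, 135))*(f(39, -73) + 8429) = (-30597 + (116 - 1*135))*((1599 - 123*39 - 13*(-73) - 73*39) + 8429) = (-30597 + (116 - 135))*((1599 - 4797 + 949 - 2847) + 8429) = (-30597 - 19)*(-5096 + 8429) = -30616*3333 = -102043128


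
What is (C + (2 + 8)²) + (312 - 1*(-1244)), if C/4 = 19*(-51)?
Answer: -2220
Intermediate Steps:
C = -3876 (C = 4*(19*(-51)) = 4*(-969) = -3876)
(C + (2 + 8)²) + (312 - 1*(-1244)) = (-3876 + (2 + 8)²) + (312 - 1*(-1244)) = (-3876 + 10²) + (312 + 1244) = (-3876 + 100) + 1556 = -3776 + 1556 = -2220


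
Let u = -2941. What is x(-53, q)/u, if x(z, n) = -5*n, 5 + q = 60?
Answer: 275/2941 ≈ 0.093506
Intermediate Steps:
q = 55 (q = -5 + 60 = 55)
x(-53, q)/u = -5*55/(-2941) = -275*(-1/2941) = 275/2941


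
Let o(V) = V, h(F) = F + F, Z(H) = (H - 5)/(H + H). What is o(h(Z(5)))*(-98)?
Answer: 0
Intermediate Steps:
Z(H) = (-5 + H)/(2*H) (Z(H) = (-5 + H)/((2*H)) = (-5 + H)*(1/(2*H)) = (-5 + H)/(2*H))
h(F) = 2*F
o(h(Z(5)))*(-98) = (2*((½)*(-5 + 5)/5))*(-98) = (2*((½)*(⅕)*0))*(-98) = (2*0)*(-98) = 0*(-98) = 0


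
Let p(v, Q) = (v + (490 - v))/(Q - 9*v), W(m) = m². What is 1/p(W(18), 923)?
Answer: -1993/490 ≈ -4.0673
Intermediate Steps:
p(v, Q) = 490/(Q - 9*v)
1/p(W(18), 923) = 1/(490/(923 - 9*18²)) = 1/(490/(923 - 9*324)) = 1/(490/(923 - 2916)) = 1/(490/(-1993)) = 1/(490*(-1/1993)) = 1/(-490/1993) = -1993/490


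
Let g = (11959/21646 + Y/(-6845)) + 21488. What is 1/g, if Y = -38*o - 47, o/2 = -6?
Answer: 148166870/3183882708701 ≈ 4.6537e-5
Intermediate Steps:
o = -12 (o = 2*(-6) = -12)
Y = 409 (Y = -38*(-12) - 47 = 456 - 47 = 409)
g = 3183882708701/148166870 (g = (11959/21646 + 409/(-6845)) + 21488 = (11959*(1/21646) + 409*(-1/6845)) + 21488 = (11959/21646 - 409/6845) + 21488 = 73006141/148166870 + 21488 = 3183882708701/148166870 ≈ 21489.)
1/g = 1/(3183882708701/148166870) = 148166870/3183882708701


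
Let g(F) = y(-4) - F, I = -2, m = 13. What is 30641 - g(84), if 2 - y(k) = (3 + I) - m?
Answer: 30711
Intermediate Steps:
y(k) = 14 (y(k) = 2 - ((3 - 2) - 1*13) = 2 - (1 - 13) = 2 - 1*(-12) = 2 + 12 = 14)
g(F) = 14 - F
30641 - g(84) = 30641 - (14 - 1*84) = 30641 - (14 - 84) = 30641 - 1*(-70) = 30641 + 70 = 30711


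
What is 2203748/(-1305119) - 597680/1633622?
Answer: -2190067369588/1066035555509 ≈ -2.0544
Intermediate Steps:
2203748/(-1305119) - 597680/1633622 = 2203748*(-1/1305119) - 597680*1/1633622 = -2203748/1305119 - 298840/816811 = -2190067369588/1066035555509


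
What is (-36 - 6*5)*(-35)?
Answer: 2310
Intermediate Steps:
(-36 - 6*5)*(-35) = (-36 - 30)*(-35) = -66*(-35) = 2310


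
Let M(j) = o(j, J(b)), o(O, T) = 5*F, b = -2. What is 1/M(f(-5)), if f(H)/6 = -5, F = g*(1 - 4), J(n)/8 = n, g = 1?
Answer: -1/15 ≈ -0.066667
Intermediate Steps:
J(n) = 8*n
F = -3 (F = 1*(1 - 4) = 1*(-3) = -3)
f(H) = -30 (f(H) = 6*(-5) = -30)
o(O, T) = -15 (o(O, T) = 5*(-3) = -15)
M(j) = -15
1/M(f(-5)) = 1/(-15) = -1/15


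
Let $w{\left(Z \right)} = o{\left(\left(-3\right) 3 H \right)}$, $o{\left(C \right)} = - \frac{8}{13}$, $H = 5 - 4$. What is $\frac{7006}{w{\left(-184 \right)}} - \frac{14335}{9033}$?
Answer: $- \frac{411411127}{36132} \approx -11386.0$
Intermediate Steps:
$H = 1$ ($H = 5 - 4 = 1$)
$o{\left(C \right)} = - \frac{8}{13}$ ($o{\left(C \right)} = \left(-8\right) \frac{1}{13} = - \frac{8}{13}$)
$w{\left(Z \right)} = - \frac{8}{13}$
$\frac{7006}{w{\left(-184 \right)}} - \frac{14335}{9033} = \frac{7006}{- \frac{8}{13}} - \frac{14335}{9033} = 7006 \left(- \frac{13}{8}\right) - \frac{14335}{9033} = - \frac{45539}{4} - \frac{14335}{9033} = - \frac{411411127}{36132}$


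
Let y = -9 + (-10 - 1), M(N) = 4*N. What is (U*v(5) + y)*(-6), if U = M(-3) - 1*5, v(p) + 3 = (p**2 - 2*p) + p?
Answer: 1854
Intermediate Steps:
v(p) = -3 + p**2 - p (v(p) = -3 + ((p**2 - 2*p) + p) = -3 + (p**2 - p) = -3 + p**2 - p)
U = -17 (U = 4*(-3) - 1*5 = -12 - 5 = -17)
y = -20 (y = -9 - 11 = -20)
(U*v(5) + y)*(-6) = (-17*(-3 + 5**2 - 1*5) - 20)*(-6) = (-17*(-3 + 25 - 5) - 20)*(-6) = (-17*17 - 20)*(-6) = (-289 - 20)*(-6) = -309*(-6) = 1854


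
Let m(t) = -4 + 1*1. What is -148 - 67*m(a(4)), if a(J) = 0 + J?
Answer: 53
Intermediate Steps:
a(J) = J
m(t) = -3 (m(t) = -4 + 1 = -3)
-148 - 67*m(a(4)) = -148 - 67*(-3) = -148 + 201 = 53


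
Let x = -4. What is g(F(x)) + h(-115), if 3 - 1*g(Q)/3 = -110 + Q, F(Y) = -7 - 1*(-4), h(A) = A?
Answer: 233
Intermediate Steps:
F(Y) = -3 (F(Y) = -7 + 4 = -3)
g(Q) = 339 - 3*Q (g(Q) = 9 - 3*(-110 + Q) = 9 + (330 - 3*Q) = 339 - 3*Q)
g(F(x)) + h(-115) = (339 - 3*(-3)) - 115 = (339 + 9) - 115 = 348 - 115 = 233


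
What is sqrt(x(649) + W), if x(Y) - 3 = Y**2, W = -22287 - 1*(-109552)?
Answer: sqrt(508469) ≈ 713.07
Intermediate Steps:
W = 87265 (W = -22287 + 109552 = 87265)
x(Y) = 3 + Y**2
sqrt(x(649) + W) = sqrt((3 + 649**2) + 87265) = sqrt((3 + 421201) + 87265) = sqrt(421204 + 87265) = sqrt(508469)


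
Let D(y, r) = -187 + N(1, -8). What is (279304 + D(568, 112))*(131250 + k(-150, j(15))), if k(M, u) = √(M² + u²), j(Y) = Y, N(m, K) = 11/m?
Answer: 36635550000 + 4186920*√101 ≈ 3.6678e+10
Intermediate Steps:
D(y, r) = -176 (D(y, r) = -187 + 11/1 = -187 + 11*1 = -187 + 11 = -176)
(279304 + D(568, 112))*(131250 + k(-150, j(15))) = (279304 - 176)*(131250 + √((-150)² + 15²)) = 279128*(131250 + √(22500 + 225)) = 279128*(131250 + √22725) = 279128*(131250 + 15*√101) = 36635550000 + 4186920*√101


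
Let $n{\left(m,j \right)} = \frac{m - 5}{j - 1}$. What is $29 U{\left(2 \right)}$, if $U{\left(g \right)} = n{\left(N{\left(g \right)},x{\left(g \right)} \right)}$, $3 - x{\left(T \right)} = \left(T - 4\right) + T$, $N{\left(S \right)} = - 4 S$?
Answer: $- \frac{377}{2} \approx -188.5$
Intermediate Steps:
$x{\left(T \right)} = 7 - 2 T$ ($x{\left(T \right)} = 3 - \left(\left(T - 4\right) + T\right) = 3 - \left(\left(-4 + T\right) + T\right) = 3 - \left(-4 + 2 T\right) = 7 - 2 T$)
$n{\left(m,j \right)} = \frac{-5 + m}{-1 + j}$
$U{\left(g \right)} = \frac{-5 - 4 g}{6 - 2 g}$ ($U{\left(g \right)} = \frac{-5 - 4 g}{-1 - \left(-7 + 2 g\right)} = \frac{-5 - 4 g}{6 - 2 g}$)
$29 U{\left(2 \right)} = 29 \frac{5 + 4 \cdot 2}{2 \left(-3 + 2\right)} = 29 \frac{5 + 8}{2 \left(-1\right)} = 29 \cdot \frac{1}{2} \left(-1\right) 13 = 29 \left(- \frac{13}{2}\right) = - \frac{377}{2}$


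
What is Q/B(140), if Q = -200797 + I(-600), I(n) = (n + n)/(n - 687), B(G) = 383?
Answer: -86141513/164307 ≈ -524.27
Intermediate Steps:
I(n) = 2*n/(-687 + n) (I(n) = (2*n)/(-687 + n) = 2*n/(-687 + n))
Q = -86141513/429 (Q = -200797 + 2*(-600)/(-687 - 600) = -200797 + 2*(-600)/(-1287) = -200797 + 2*(-600)*(-1/1287) = -200797 + 400/429 = -86141513/429 ≈ -2.0080e+5)
Q/B(140) = -86141513/429/383 = -86141513/429*1/383 = -86141513/164307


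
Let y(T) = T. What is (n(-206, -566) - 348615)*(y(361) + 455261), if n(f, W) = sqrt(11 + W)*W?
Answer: -158836663530 - 257882052*I*sqrt(555) ≈ -1.5884e+11 - 6.0753e+9*I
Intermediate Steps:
n(f, W) = W*sqrt(11 + W)
(n(-206, -566) - 348615)*(y(361) + 455261) = (-566*sqrt(11 - 566) - 348615)*(361 + 455261) = (-566*I*sqrt(555) - 348615)*455622 = (-348615 - 566*I*sqrt(555))*455622 = -158836663530 - 257882052*I*sqrt(555)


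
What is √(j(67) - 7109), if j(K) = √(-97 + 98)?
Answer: 2*I*√1777 ≈ 84.309*I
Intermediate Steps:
j(K) = 1 (j(K) = √1 = 1)
√(j(67) - 7109) = √(1 - 7109) = √(-7108) = 2*I*√1777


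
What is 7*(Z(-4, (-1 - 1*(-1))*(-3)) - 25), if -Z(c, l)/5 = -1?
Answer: -140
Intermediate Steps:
Z(c, l) = 5 (Z(c, l) = -5*(-1) = 5)
7*(Z(-4, (-1 - 1*(-1))*(-3)) - 25) = 7*(5 - 25) = 7*(-20) = -140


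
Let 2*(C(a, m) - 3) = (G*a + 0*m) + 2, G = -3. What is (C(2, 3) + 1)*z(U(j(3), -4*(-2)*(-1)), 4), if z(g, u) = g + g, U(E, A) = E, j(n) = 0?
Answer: 0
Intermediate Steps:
z(g, u) = 2*g
C(a, m) = 4 - 3*a/2 (C(a, m) = 3 + ((-3*a + 0*m) + 2)/2 = 3 + ((-3*a + 0) + 2)/2 = 3 + (-3*a + 2)/2 = 3 + (2 - 3*a)/2 = 3 + (1 - 3*a/2) = 4 - 3*a/2)
(C(2, 3) + 1)*z(U(j(3), -4*(-2)*(-1)), 4) = ((4 - 3/2*2) + 1)*(2*0) = ((4 - 3) + 1)*0 = (1 + 1)*0 = 2*0 = 0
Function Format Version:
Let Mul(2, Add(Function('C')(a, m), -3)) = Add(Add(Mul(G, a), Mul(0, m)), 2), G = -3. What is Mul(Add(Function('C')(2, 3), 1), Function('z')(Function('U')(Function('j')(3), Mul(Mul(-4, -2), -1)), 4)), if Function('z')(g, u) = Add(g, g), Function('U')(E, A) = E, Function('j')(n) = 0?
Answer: 0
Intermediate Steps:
Function('z')(g, u) = Mul(2, g)
Function('C')(a, m) = Add(4, Mul(Rational(-3, 2), a)) (Function('C')(a, m) = Add(3, Mul(Rational(1, 2), Add(Add(Mul(-3, a), Mul(0, m)), 2))) = Add(3, Mul(Rational(1, 2), Add(Add(Mul(-3, a), 0), 2))) = Add(3, Mul(Rational(1, 2), Add(Mul(-3, a), 2))) = Add(3, Mul(Rational(1, 2), Add(2, Mul(-3, a)))) = Add(3, Add(1, Mul(Rational(-3, 2), a))) = Add(4, Mul(Rational(-3, 2), a)))
Mul(Add(Function('C')(2, 3), 1), Function('z')(Function('U')(Function('j')(3), Mul(Mul(-4, -2), -1)), 4)) = Mul(Add(Add(4, Mul(Rational(-3, 2), 2)), 1), Mul(2, 0)) = Mul(Add(Add(4, -3), 1), 0) = Mul(Add(1, 1), 0) = Mul(2, 0) = 0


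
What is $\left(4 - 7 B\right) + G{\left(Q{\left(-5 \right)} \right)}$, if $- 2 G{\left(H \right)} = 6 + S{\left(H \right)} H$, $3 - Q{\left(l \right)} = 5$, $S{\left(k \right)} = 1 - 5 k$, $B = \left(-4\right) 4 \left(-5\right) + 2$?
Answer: $-562$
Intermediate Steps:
$B = 82$ ($B = \left(-16\right) \left(-5\right) + 2 = 80 + 2 = 82$)
$Q{\left(l \right)} = -2$ ($Q{\left(l \right)} = 3 - 5 = -2$)
$G{\left(H \right)} = -3 - \frac{H \left(1 - 5 H\right)}{2}$ ($G{\left(H \right)} = - \frac{6 + \left(1 - 5 H\right) H}{2} = - \frac{6 + H \left(1 - 5 H\right)}{2} = -3 - \frac{H \left(1 - 5 H\right)}{2}$)
$\left(4 - 7 B\right) + G{\left(Q{\left(-5 \right)} \right)} = \left(4 - 574\right) - \left(3 + 1 \left(-1 + 5 \left(-2\right)\right)\right) = \left(4 - 574\right) - \left(3 + 1 \left(-1 - 10\right)\right) = -570 - \left(3 + 1 \left(-11\right)\right) = -570 + \left(-3 + 11\right) = -570 + 8 = -562$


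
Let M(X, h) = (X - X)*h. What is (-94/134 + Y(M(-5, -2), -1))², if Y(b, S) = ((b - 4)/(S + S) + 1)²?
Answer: 309136/4489 ≈ 68.865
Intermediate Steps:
M(X, h) = 0 (M(X, h) = 0*h = 0)
Y(b, S) = (1 + (-4 + b)/(2*S))² (Y(b, S) = ((-4 + b)/((2*S)) + 1)² = ((-4 + b)*(1/(2*S)) + 1)² = ((-4 + b)/(2*S) + 1)² = (1 + (-4 + b)/(2*S))²)
(-94/134 + Y(M(-5, -2), -1))² = (-94/134 + (¼)*(-4 + 0 + 2*(-1))²/(-1)²)² = (-94*1/134 + (¼)*1*(-4 + 0 - 2)²)² = (-47/67 + (¼)*1*(-6)²)² = (-47/67 + (¼)*1*36)² = (-47/67 + 9)² = (556/67)² = 309136/4489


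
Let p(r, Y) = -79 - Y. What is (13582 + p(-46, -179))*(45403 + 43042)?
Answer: 1210104490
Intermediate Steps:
(13582 + p(-46, -179))*(45403 + 43042) = (13582 + (-79 - 1*(-179)))*(45403 + 43042) = (13582 + (-79 + 179))*88445 = (13582 + 100)*88445 = 13682*88445 = 1210104490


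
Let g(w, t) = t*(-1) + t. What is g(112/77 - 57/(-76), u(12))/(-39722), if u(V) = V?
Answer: 0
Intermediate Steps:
g(w, t) = 0 (g(w, t) = -t + t = 0)
g(112/77 - 57/(-76), u(12))/(-39722) = 0/(-39722) = 0*(-1/39722) = 0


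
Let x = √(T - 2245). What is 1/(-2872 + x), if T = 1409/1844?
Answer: -5295968/15214158467 - 18*I*√23552951/15214158467 ≈ -0.00034809 - 5.7418e-6*I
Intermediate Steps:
T = 1409/1844 (T = 1409*(1/1844) = 1409/1844 ≈ 0.76410)
x = 9*I*√23552951/922 (x = √(1409/1844 - 2245) = √(-4138371/1844) = 9*I*√23552951/922 ≈ 47.373*I)
1/(-2872 + x) = 1/(-2872 + 9*I*√23552951/922)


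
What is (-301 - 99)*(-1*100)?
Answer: 40000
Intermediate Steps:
(-301 - 99)*(-1*100) = -400*(-100) = 40000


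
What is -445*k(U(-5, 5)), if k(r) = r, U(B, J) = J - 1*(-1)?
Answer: -2670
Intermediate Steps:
U(B, J) = 1 + J (U(B, J) = J + 1 = 1 + J)
-445*k(U(-5, 5)) = -445*(1 + 5) = -445*6 = -2670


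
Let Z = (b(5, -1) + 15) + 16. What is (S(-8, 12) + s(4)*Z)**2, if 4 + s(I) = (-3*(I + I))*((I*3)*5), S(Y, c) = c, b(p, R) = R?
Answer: 1875582864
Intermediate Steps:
Z = 30 (Z = (-1 + 15) + 16 = 14 + 16 = 30)
s(I) = -4 - 90*I**2 (s(I) = -4 + (-3*(I + I))*((I*3)*5) = -4 + (-6*I)*((3*I)*5) = -4 + (-6*I)*(15*I) = -4 - 90*I**2)
(S(-8, 12) + s(4)*Z)**2 = (12 + (-4 - 90*4**2)*30)**2 = (12 + (-4 - 90*16)*30)**2 = (12 + (-4 - 1440)*30)**2 = (12 - 1444*30)**2 = (12 - 43320)**2 = (-43308)**2 = 1875582864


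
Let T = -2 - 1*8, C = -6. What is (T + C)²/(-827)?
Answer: -256/827 ≈ -0.30955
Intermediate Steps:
T = -10 (T = -2 - 8 = -10)
(T + C)²/(-827) = (-10 - 6)²/(-827) = (-16)²*(-1/827) = 256*(-1/827) = -256/827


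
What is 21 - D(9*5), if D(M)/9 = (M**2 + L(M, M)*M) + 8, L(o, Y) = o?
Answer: -36501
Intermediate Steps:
D(M) = 72 + 18*M**2 (D(M) = 9*((M**2 + M*M) + 8) = 9*((M**2 + M**2) + 8) = 9*(2*M**2 + 8) = 9*(8 + 2*M**2) = 72 + 18*M**2)
21 - D(9*5) = 21 - (72 + 18*(9*5)**2) = 21 - (72 + 18*45**2) = 21 - (72 + 18*2025) = 21 - (72 + 36450) = 21 - 1*36522 = 21 - 36522 = -36501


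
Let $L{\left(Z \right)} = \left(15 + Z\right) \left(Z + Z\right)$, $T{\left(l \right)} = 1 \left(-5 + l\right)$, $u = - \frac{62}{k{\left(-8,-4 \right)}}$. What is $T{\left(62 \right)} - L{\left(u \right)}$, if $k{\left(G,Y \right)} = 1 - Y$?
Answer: $\frac{3037}{25} \approx 121.48$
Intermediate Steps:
$u = - \frac{62}{5}$ ($u = - \frac{62}{1 - -4} = - \frac{62}{1 + 4} = - \frac{62}{5} \approx -12.4$)
$T{\left(l \right)} = -5 + l$
$L{\left(Z \right)} = 2 Z \left(15 + Z\right)$ ($L{\left(Z \right)} = \left(15 + Z\right) 2 Z = 2 Z \left(15 + Z\right)$)
$T{\left(62 \right)} - L{\left(u \right)} = \left(-5 + 62\right) - 2 \left(- \frac{62}{5}\right) \left(15 - \frac{62}{5}\right) = 57 - 2 \left(- \frac{62}{5}\right) \frac{13}{5} = 57 - - \frac{1612}{25} = 57 + \frac{1612}{25} = \frac{3037}{25}$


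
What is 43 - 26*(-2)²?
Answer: -61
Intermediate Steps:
43 - 26*(-2)² = 43 - 26*4 = 43 - 104 = -61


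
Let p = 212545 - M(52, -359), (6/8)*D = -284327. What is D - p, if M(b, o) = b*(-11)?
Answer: -1776659/3 ≈ -5.9222e+5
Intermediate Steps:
D = -1137308/3 (D = (4/3)*(-284327) = -1137308/3 ≈ -3.7910e+5)
M(b, o) = -11*b
p = 213117 (p = 212545 - (-11)*52 = 212545 - 1*(-572) = 212545 + 572 = 213117)
D - p = -1137308/3 - 1*213117 = -1137308/3 - 213117 = -1776659/3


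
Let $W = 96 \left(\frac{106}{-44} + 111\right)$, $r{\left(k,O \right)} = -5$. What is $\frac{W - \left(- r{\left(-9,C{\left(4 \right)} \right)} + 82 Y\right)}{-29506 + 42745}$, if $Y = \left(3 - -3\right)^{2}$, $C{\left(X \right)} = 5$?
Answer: $\frac{82145}{145629} \approx 0.56407$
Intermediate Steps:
$Y = 36$ ($Y = \left(3 + 3\right)^{2} = 6^{2} = 36$)
$W = \frac{114672}{11}$ ($W = 96 \left(106 \left(- \frac{1}{44}\right) + 111\right) = 96 \left(- \frac{53}{22} + 111\right) = 96 \cdot \frac{2389}{22} = \frac{114672}{11} \approx 10425.0$)
$\frac{W - \left(- r{\left(-9,C{\left(4 \right)} \right)} + 82 Y\right)}{-29506 + 42745} = \frac{\frac{114672}{11} - 2957}{-29506 + 42745} = \frac{\frac{114672}{11} - 2957}{13239} = \left(\frac{114672}{11} - 2957\right) \frac{1}{13239} = \frac{82145}{11} \cdot \frac{1}{13239} = \frac{82145}{145629}$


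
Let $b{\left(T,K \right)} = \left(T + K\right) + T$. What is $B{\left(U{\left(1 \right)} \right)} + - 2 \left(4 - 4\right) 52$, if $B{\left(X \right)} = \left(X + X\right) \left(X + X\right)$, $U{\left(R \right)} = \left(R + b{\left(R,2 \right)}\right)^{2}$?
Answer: $2500$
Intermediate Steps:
$b{\left(T,K \right)} = K + 2 T$ ($b{\left(T,K \right)} = \left(K + T\right) + T = K + 2 T$)
$U{\left(R \right)} = \left(2 + 3 R\right)^{2}$ ($U{\left(R \right)} = \left(R + \left(2 + 2 R\right)\right)^{2} = \left(2 + 3 R\right)^{2}$)
$B{\left(X \right)} = 4 X^{2}$ ($B{\left(X \right)} = 2 X 2 X = 4 X^{2}$)
$B{\left(U{\left(1 \right)} \right)} + - 2 \left(4 - 4\right) 52 = 4 \left(\left(2 + 3 \cdot 1\right)^{2}\right)^{2} + - 2 \left(4 - 4\right) 52 = 4 \left(\left(2 + 3\right)^{2}\right)^{2} + \left(-2\right) 0 \cdot 52 = 4 \left(5^{2}\right)^{2} + 0 \cdot 52 = 4 \cdot 25^{2} + 0 = 4 \cdot 625 + 0 = 2500 + 0 = 2500$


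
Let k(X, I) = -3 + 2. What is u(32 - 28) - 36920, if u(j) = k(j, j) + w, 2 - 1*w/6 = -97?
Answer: -36327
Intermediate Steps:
k(X, I) = -1
w = 594 (w = 12 - 6*(-97) = 12 + 582 = 594)
u(j) = 593 (u(j) = -1 + 594 = 593)
u(32 - 28) - 36920 = 593 - 36920 = -36327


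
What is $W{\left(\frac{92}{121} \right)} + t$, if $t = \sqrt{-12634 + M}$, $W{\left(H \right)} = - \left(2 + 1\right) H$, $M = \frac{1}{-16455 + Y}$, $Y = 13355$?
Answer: $- \frac{276}{121} + \frac{11 i \sqrt{10034111}}{310} \approx -2.281 + 112.4 i$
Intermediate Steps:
$M = - \frac{1}{3100}$ ($M = \frac{1}{-16455 + 13355} = \frac{1}{-3100} = - \frac{1}{3100} \approx -0.00032258$)
$W{\left(H \right)} = - 3 H$
$t = \frac{11 i \sqrt{10034111}}{310}$ ($t = \sqrt{-12634 - \frac{1}{3100}} = \sqrt{- \frac{39165401}{3100}} = \frac{11 i \sqrt{10034111}}{310} \approx 112.4 i$)
$W{\left(\frac{92}{121} \right)} + t = - 3 \cdot \frac{92}{121} + \frac{11 i \sqrt{10034111}}{310} = - 3 \cdot 92 \cdot \frac{1}{121} + \frac{11 i \sqrt{10034111}}{310} = \left(-3\right) \frac{92}{121} + \frac{11 i \sqrt{10034111}}{310} = - \frac{276}{121} + \frac{11 i \sqrt{10034111}}{310}$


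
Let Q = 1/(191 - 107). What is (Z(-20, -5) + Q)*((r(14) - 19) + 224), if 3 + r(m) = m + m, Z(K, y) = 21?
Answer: 202975/42 ≈ 4832.7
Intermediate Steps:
Q = 1/84 ≈ 0.011905
r(m) = -3 + 2*m (r(m) = -3 + (m + m) = -3 + 2*m)
(Z(-20, -5) + Q)*((r(14) - 19) + 224) = (21 + 1/84)*(((-3 + 2*14) - 19) + 224) = 1765*(((-3 + 28) - 19) + 224)/84 = 1765*((25 - 19) + 224)/84 = 1765*(6 + 224)/84 = (1765/84)*230 = 202975/42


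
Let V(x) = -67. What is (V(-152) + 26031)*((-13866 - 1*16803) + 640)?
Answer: -779672956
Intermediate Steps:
(V(-152) + 26031)*((-13866 - 1*16803) + 640) = (-67 + 26031)*((-13866 - 1*16803) + 640) = 25964*((-13866 - 16803) + 640) = 25964*(-30669 + 640) = 25964*(-30029) = -779672956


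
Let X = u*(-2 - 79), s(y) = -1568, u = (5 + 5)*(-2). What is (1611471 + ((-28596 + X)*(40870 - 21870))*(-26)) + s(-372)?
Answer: 13327753903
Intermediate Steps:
u = -20 (u = 10*(-2) = -20)
X = 1620 (X = -20*(-2 - 79) = -20*(-81) = 1620)
(1611471 + ((-28596 + X)*(40870 - 21870))*(-26)) + s(-372) = (1611471 + ((-28596 + 1620)*(40870 - 21870))*(-26)) - 1568 = (1611471 - 26976*19000*(-26)) - 1568 = (1611471 - 512544000*(-26)) - 1568 = (1611471 + 13326144000) - 1568 = 13327755471 - 1568 = 13327753903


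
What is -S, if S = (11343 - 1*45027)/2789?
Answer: 33684/2789 ≈ 12.077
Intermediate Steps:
S = -33684/2789 (S = (11343 - 45027)*(1/2789) = -33684*1/2789 = -33684/2789 ≈ -12.077)
-S = -1*(-33684/2789) = 33684/2789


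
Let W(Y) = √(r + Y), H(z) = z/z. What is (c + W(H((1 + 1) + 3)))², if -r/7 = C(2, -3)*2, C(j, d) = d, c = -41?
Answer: (41 - √43)² ≈ 1186.3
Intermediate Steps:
r = 42 (r = -(-21)*2 = -7*(-6) = 42)
H(z) = 1
W(Y) = √(42 + Y)
(c + W(H((1 + 1) + 3)))² = (-41 + √(42 + 1))² = (-41 + √43)²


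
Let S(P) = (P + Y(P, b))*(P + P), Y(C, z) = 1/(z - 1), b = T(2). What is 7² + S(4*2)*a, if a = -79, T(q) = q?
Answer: -11327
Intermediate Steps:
b = 2
Y(C, z) = 1/(-1 + z)
S(P) = 2*P*(1 + P) (S(P) = (P + 1/(-1 + 2))*(P + P) = (P + 1/1)*(2*P) = (P + 1)*(2*P) = (1 + P)*(2*P) = 2*P*(1 + P))
7² + S(4*2)*a = 7² + (2*(4*2)*(1 + 4*2))*(-79) = 49 + (2*8*(1 + 8))*(-79) = 49 + (2*8*9)*(-79) = 49 + 144*(-79) = 49 - 11376 = -11327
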